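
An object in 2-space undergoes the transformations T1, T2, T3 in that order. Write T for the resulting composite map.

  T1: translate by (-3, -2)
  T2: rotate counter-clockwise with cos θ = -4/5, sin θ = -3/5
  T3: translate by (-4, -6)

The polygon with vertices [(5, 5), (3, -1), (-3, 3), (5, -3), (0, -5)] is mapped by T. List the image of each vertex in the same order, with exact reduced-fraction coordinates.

T1 translate by (-3, -2): (5, 5) → (2, 3); (3, -1) → (0, -3); (-3, 3) → (-6, 1); (5, -3) → (2, -5); (0, -5) → (-3, -7)
T2 rotate counter-clockwise with cos θ = -4/5, sin θ = -3/5: (2, 3) → (1/5, -18/5); (0, -3) → (-9/5, 12/5); (-6, 1) → (27/5, 14/5); (2, -5) → (-23/5, 14/5); (-3, -7) → (-9/5, 37/5)
T3 translate by (-4, -6): (1/5, -18/5) → (-19/5, -48/5); (-9/5, 12/5) → (-29/5, -18/5); (27/5, 14/5) → (7/5, -16/5); (-23/5, 14/5) → (-43/5, -16/5); (-9/5, 37/5) → (-29/5, 7/5)

image vertices: (-19/5, -48/5), (-29/5, -18/5), (7/5, -16/5), (-43/5, -16/5), (-29/5, 7/5)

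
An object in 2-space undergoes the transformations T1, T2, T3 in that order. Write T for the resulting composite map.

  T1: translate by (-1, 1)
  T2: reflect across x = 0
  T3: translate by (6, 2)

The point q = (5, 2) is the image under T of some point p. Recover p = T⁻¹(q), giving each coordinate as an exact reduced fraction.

p = (2, -1)

T1 = [1 0 -1; 0 1 1; 0 0 1]
T2·T1 = [-1 0 1; 0 1 1; 0 0 1]
T3·…·T1 = [-1 0 7; 0 1 3; 0 0 1]
det M = -1; M⁻¹ = [-1 0 7; 0 1 -3; 0 0 1]
M⁻¹ · (5, 2)ᵀ = (2, -1)ᵀ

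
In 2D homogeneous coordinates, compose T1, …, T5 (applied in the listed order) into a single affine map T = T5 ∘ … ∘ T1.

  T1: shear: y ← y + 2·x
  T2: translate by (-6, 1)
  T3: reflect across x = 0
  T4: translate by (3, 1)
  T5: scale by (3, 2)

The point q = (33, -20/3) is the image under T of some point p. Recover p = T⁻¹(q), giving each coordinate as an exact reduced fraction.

p = (-2, -4/3)

T1 = [1 0 0; 2 1 0; 0 0 1]
T2·T1 = [1 0 -6; 2 1 1; 0 0 1]
T3·…·T1 = [-1 0 6; 2 1 1; 0 0 1]
T4·…·T1 = [-1 0 9; 2 1 2; 0 0 1]
T5·…·T1 = [-3 0 27; 4 2 4; 0 0 1]
det M = -6; M⁻¹ = [-1/3 0 9; 2/3 1/2 -20; 0 0 1]
M⁻¹ · (33, -20/3)ᵀ = (-2, -4/3)ᵀ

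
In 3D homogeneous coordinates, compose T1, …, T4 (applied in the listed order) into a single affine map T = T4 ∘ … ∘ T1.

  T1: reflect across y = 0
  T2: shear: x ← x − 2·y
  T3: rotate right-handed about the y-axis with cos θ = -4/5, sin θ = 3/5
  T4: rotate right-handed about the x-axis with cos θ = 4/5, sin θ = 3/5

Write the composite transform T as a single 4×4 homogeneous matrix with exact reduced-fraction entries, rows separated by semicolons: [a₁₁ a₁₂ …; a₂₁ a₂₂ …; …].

T = [-4/5 -8/5 3/5 0; 9/25 -2/25 12/25 0; -12/25 -39/25 -16/25 0; 0 0 0 1]

T1 = [1 0 0 0; 0 -1 0 0; 0 0 1 0; 0 0 0 1]
T2·T1 = [1 2 0 0; 0 -1 0 0; 0 0 1 0; 0 0 0 1]
T3·…·T1 = [-4/5 -8/5 3/5 0; 0 -1 0 0; -3/5 -6/5 -4/5 0; 0 0 0 1]
T4·…·T1 = [-4/5 -8/5 3/5 0; 9/25 -2/25 12/25 0; -12/25 -39/25 -16/25 0; 0 0 0 1]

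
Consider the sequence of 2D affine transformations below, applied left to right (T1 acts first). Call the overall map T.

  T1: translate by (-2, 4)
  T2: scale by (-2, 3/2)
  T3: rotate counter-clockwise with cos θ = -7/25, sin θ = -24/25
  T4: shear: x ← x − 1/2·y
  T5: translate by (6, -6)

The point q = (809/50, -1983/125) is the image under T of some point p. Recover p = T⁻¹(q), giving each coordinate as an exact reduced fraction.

p = (-2, 6/5)

T1 = [1 0 -2; 0 1 4; 0 0 1]
T2·T1 = [-2 0 4; 0 3/2 6; 0 0 1]
T3·…·T1 = [14/25 36/25 116/25; 48/25 -21/50 -138/25; 0 0 1]
T4·…·T1 = [-2/5 33/20 37/5; 48/25 -21/50 -138/25; 0 0 1]
T5·…·T1 = [-2/5 33/20 67/5; 48/25 -21/50 -288/25; 0 0 1]
det M = -3; M⁻¹ = [7/50 11/20 223/50; 16/25 2/15 -176/25; 0 0 1]
M⁻¹ · (809/50, -1983/125)ᵀ = (-2, 6/5)ᵀ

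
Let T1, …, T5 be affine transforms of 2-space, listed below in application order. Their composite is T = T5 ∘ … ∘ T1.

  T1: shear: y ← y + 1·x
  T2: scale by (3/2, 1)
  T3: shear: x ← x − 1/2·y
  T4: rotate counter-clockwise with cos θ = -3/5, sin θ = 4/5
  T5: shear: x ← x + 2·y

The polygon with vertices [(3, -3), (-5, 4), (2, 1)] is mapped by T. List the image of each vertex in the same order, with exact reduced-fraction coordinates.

image vertices: (9/2, 18/5), (-5, -5), (-9/2, -3/5)

T1 shear: y ← y + 1·x: (3, -3) → (3, 0); (-5, 4) → (-5, -1); (2, 1) → (2, 3)
T2 scale by (3/2, 1): (3, 0) → (9/2, 0); (-5, -1) → (-15/2, -1); (2, 3) → (3, 3)
T3 shear: x ← x − 1/2·y: (9/2, 0) → (9/2, 0); (-15/2, -1) → (-7, -1); (3, 3) → (3/2, 3)
T4 rotate counter-clockwise with cos θ = -3/5, sin θ = 4/5: (9/2, 0) → (-27/10, 18/5); (-7, -1) → (5, -5); (3/2, 3) → (-33/10, -3/5)
T5 shear: x ← x + 2·y: (-27/10, 18/5) → (9/2, 18/5); (5, -5) → (-5, -5); (-33/10, -3/5) → (-9/2, -3/5)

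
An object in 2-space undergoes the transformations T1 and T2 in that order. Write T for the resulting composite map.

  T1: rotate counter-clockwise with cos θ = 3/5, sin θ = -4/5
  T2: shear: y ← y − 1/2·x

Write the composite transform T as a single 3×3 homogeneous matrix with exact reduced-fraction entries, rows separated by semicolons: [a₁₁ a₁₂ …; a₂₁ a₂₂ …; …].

T = [3/5 4/5 0; -11/10 1/5 0; 0 0 1]

T1 = [3/5 4/5 0; -4/5 3/5 0; 0 0 1]
T2·T1 = [3/5 4/5 0; -11/10 1/5 0; 0 0 1]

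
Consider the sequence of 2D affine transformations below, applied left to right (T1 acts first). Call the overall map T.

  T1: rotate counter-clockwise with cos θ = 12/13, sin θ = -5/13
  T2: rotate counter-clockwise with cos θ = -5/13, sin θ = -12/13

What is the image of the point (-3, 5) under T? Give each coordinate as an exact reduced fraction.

T(p) = (955/169, -243/169)

T1 rotate counter-clockwise with cos θ = 12/13, sin θ = -5/13: (-3, 5) → (-11/13, 75/13)
T2 rotate counter-clockwise with cos θ = -5/13, sin θ = -12/13: (-11/13, 75/13) → (955/169, -243/169)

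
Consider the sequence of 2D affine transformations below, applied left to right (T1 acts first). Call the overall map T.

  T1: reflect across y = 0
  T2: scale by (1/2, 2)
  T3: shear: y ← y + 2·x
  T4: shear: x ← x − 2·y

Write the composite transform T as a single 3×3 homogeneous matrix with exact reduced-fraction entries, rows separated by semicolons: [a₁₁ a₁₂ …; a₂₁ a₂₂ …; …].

T = [-3/2 4 0; 1 -2 0; 0 0 1]

T1 = [1 0 0; 0 -1 0; 0 0 1]
T2·T1 = [1/2 0 0; 0 -2 0; 0 0 1]
T3·…·T1 = [1/2 0 0; 1 -2 0; 0 0 1]
T4·…·T1 = [-3/2 4 0; 1 -2 0; 0 0 1]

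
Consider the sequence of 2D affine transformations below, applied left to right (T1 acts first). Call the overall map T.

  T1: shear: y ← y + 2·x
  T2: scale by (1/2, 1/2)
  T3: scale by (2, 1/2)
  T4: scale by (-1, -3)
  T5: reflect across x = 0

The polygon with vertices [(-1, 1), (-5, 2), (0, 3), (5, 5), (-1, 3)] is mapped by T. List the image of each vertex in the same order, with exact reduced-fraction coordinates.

T1 shear: y ← y + 2·x: (-1, 1) → (-1, -1); (-5, 2) → (-5, -8); (0, 3) → (0, 3); (5, 5) → (5, 15); (-1, 3) → (-1, 1)
T2 scale by (1/2, 1/2): (-1, -1) → (-1/2, -1/2); (-5, -8) → (-5/2, -4); (0, 3) → (0, 3/2); (5, 15) → (5/2, 15/2); (-1, 1) → (-1/2, 1/2)
T3 scale by (2, 1/2): (-1/2, -1/2) → (-1, -1/4); (-5/2, -4) → (-5, -2); (0, 3/2) → (0, 3/4); (5/2, 15/2) → (5, 15/4); (-1/2, 1/2) → (-1, 1/4)
T4 scale by (-1, -3): (-1, -1/4) → (1, 3/4); (-5, -2) → (5, 6); (0, 3/4) → (0, -9/4); (5, 15/4) → (-5, -45/4); (-1, 1/4) → (1, -3/4)
T5 reflect across x = 0: (1, 3/4) → (-1, 3/4); (5, 6) → (-5, 6); (0, -9/4) → (0, -9/4); (-5, -45/4) → (5, -45/4); (1, -3/4) → (-1, -3/4)

image vertices: (-1, 3/4), (-5, 6), (0, -9/4), (5, -45/4), (-1, -3/4)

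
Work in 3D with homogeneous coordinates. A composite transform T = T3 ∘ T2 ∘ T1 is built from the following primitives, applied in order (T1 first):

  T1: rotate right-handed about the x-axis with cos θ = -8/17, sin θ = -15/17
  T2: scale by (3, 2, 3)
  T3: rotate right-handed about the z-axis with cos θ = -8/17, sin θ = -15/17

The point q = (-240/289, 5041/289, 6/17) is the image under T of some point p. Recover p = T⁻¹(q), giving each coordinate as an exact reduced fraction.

T1 = [1 0 0 0; 0 -8/17 15/17 0; 0 -15/17 -8/17 0; 0 0 0 1]
T2·T1 = [3 0 0 0; 0 -16/17 30/17 0; 0 -45/17 -24/17 0; 0 0 0 1]
T3·…·T1 = [-24/17 -240/289 450/289 0; -45/17 128/289 -240/289 0; 0 -45/17 -24/17 0; 0 0 0 1]
det M = 18; M⁻¹ = [-8/51 -5/17 0 0; -60/289 32/289 -5/17 0; 225/578 -60/289 -8/51 0; 0 0 0 1]
M⁻¹ · (-240/289, 5041/289, 6/17)ᵀ = (-5, 2, -4)ᵀ

p = (-5, 2, -4)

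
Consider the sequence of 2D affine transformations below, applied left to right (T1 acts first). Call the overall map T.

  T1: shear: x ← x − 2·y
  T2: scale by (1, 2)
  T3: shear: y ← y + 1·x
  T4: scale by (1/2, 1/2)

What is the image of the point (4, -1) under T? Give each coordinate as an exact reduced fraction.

T(p) = (3, 2)

T1 shear: x ← x − 2·y: (4, -1) → (6, -1)
T2 scale by (1, 2): (6, -1) → (6, -2)
T3 shear: y ← y + 1·x: (6, -2) → (6, 4)
T4 scale by (1/2, 1/2): (6, 4) → (3, 2)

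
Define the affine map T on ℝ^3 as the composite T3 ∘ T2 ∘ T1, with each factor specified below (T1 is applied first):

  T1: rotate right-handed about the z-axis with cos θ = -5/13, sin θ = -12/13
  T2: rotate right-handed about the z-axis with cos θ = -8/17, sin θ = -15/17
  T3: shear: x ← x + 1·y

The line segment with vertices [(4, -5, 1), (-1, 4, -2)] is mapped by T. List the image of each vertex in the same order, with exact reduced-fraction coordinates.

image vertices: (1679/221, 1384/221, 1), (-75/13, -43/13, -2)

T1 rotate right-handed about the z-axis with cos θ = -5/13, sin θ = -12/13: (4, -5, 1) → (-80/13, -23/13, 1); (-1, 4, -2) → (53/13, -8/13, -2)
T2 rotate right-handed about the z-axis with cos θ = -8/17, sin θ = -15/17: (-80/13, -23/13, 1) → (295/221, 1384/221, 1); (53/13, -8/13, -2) → (-32/13, -43/13, -2)
T3 shear: x ← x + 1·y: (295/221, 1384/221, 1) → (1679/221, 1384/221, 1); (-32/13, -43/13, -2) → (-75/13, -43/13, -2)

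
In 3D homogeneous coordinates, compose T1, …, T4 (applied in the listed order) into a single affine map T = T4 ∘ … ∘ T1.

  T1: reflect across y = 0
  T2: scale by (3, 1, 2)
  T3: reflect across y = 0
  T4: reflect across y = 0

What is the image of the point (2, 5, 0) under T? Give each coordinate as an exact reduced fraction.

T(p) = (6, -5, 0)

T1 reflect across y = 0: (2, 5, 0) → (2, -5, 0)
T2 scale by (3, 1, 2): (2, -5, 0) → (6, -5, 0)
T3 reflect across y = 0: (6, -5, 0) → (6, 5, 0)
T4 reflect across y = 0: (6, 5, 0) → (6, -5, 0)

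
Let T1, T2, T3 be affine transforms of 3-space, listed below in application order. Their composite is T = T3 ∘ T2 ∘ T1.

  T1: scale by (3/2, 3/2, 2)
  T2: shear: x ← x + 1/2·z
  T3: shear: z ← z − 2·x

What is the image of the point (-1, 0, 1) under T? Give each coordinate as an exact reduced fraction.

T1 scale by (3/2, 3/2, 2): (-1, 0, 1) → (-3/2, 0, 2)
T2 shear: x ← x + 1/2·z: (-3/2, 0, 2) → (-1/2, 0, 2)
T3 shear: z ← z − 2·x: (-1/2, 0, 2) → (-1/2, 0, 3)

T(p) = (-1/2, 0, 3)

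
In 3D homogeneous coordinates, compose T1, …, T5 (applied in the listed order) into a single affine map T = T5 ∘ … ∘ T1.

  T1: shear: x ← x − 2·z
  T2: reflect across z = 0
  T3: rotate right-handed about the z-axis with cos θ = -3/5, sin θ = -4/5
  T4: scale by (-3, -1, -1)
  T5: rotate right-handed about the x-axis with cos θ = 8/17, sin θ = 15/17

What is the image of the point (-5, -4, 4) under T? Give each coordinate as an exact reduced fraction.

T(p) = (-69/5, -812/85, -160/17)

T1 shear: x ← x − 2·z: (-5, -4, 4) → (-13, -4, 4)
T2 reflect across z = 0: (-13, -4, 4) → (-13, -4, -4)
T3 rotate right-handed about the z-axis with cos θ = -3/5, sin θ = -4/5: (-13, -4, -4) → (23/5, 64/5, -4)
T4 scale by (-3, -1, -1): (23/5, 64/5, -4) → (-69/5, -64/5, 4)
T5 rotate right-handed about the x-axis with cos θ = 8/17, sin θ = 15/17: (-69/5, -64/5, 4) → (-69/5, -812/85, -160/17)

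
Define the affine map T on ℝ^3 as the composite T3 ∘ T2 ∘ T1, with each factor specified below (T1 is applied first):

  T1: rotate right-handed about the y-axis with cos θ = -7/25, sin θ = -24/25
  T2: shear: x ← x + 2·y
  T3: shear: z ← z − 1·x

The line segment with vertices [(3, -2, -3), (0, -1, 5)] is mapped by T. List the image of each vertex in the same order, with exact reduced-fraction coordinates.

image vertices: (-49/25, -2, 142/25), (-34/5, -1, 27/5)

T1 rotate right-handed about the y-axis with cos θ = -7/25, sin θ = -24/25: (3, -2, -3) → (51/25, -2, 93/25); (0, -1, 5) → (-24/5, -1, -7/5)
T2 shear: x ← x + 2·y: (51/25, -2, 93/25) → (-49/25, -2, 93/25); (-24/5, -1, -7/5) → (-34/5, -1, -7/5)
T3 shear: z ← z − 1·x: (-49/25, -2, 93/25) → (-49/25, -2, 142/25); (-34/5, -1, -7/5) → (-34/5, -1, 27/5)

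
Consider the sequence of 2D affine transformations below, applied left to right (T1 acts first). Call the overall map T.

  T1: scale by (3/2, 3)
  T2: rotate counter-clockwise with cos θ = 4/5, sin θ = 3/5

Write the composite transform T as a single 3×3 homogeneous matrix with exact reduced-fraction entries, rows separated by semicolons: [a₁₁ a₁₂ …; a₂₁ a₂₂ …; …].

T = [6/5 -9/5 0; 9/10 12/5 0; 0 0 1]

T1 = [3/2 0 0; 0 3 0; 0 0 1]
T2·T1 = [6/5 -9/5 0; 9/10 12/5 0; 0 0 1]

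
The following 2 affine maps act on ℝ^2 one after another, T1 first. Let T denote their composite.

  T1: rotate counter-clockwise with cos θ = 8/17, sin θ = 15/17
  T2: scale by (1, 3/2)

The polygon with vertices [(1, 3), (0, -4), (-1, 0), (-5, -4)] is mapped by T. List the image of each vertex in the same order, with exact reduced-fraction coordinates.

T1 rotate counter-clockwise with cos θ = 8/17, sin θ = 15/17: (1, 3) → (-37/17, 39/17); (0, -4) → (60/17, -32/17); (-1, 0) → (-8/17, -15/17); (-5, -4) → (20/17, -107/17)
T2 scale by (1, 3/2): (-37/17, 39/17) → (-37/17, 117/34); (60/17, -32/17) → (60/17, -48/17); (-8/17, -15/17) → (-8/17, -45/34); (20/17, -107/17) → (20/17, -321/34)

image vertices: (-37/17, 117/34), (60/17, -48/17), (-8/17, -45/34), (20/17, -321/34)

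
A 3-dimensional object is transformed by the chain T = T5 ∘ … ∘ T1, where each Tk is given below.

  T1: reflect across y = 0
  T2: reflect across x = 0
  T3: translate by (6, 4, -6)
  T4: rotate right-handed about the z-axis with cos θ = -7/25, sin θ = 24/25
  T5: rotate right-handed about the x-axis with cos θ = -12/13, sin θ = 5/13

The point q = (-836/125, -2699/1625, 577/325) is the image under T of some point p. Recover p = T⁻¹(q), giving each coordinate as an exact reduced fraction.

T1 = [1 0 0 0; 0 -1 0 0; 0 0 1 0; 0 0 0 1]
T2·T1 = [-1 0 0 0; 0 -1 0 0; 0 0 1 0; 0 0 0 1]
T3·…·T1 = [-1 0 0 6; 0 -1 0 4; 0 0 1 -6; 0 0 0 1]
T4·…·T1 = [7/25 24/25 0 -138/25; -24/25 7/25 0 116/25; 0 0 1 -6; 0 0 0 1]
T5·…·T1 = [7/25 24/25 0 -138/25; 288/325 -84/325 -5/13 -642/325; -24/65 7/65 -12/13 476/65; 0 0 0 1]
det M = 1; M⁻¹ = [7/25 288/325 -24/65 6; 24/25 -84/325 7/65 4; 0 -5/13 -12/13 6; 0 0 0 1]
M⁻¹ · (-836/125, -2699/1625, 577/325)ᵀ = (2, -9/5, 5)ᵀ

p = (2, -9/5, 5)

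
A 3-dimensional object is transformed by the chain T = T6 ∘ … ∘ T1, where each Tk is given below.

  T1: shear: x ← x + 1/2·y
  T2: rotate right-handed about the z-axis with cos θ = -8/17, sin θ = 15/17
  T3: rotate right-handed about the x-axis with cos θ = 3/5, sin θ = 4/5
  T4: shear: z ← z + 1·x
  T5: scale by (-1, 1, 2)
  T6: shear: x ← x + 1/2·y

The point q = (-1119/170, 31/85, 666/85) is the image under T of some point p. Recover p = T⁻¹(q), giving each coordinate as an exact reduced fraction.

p = (-5/2, -5, -2)

T1 = [1 1/2 0 0; 0 1 0 0; 0 0 1 0; 0 0 0 1]
T2·T1 = [-8/17 -19/17 0 0; 15/17 -1/34 0 0; 0 0 1 0; 0 0 0 1]
T3·…·T1 = [-8/17 -19/17 0 0; 9/17 -3/170 -4/5 0; 12/17 -2/85 3/5 0; 0 0 0 1]
T4·…·T1 = [-8/17 -19/17 0 0; 9/17 -3/170 -4/5 0; 4/17 -97/85 3/5 0; 0 0 0 1]
T5·…·T1 = [8/17 19/17 0 0; 9/17 -3/170 -4/5 0; 8/17 -194/85 6/5 0; 0 0 0 1]
T6·…·T1 = [25/34 377/340 -2/5 0; 9/17 -3/170 -4/5 0; 8/17 -194/85 6/5 0; 0 0 0 1]
det M = -2; M⁻¹ = [157/170 71/340 38/85 0; 43/85 -91/170 -16/85 0; 3/5 -11/10 3/10 0; 0 0 0 1]
M⁻¹ · (-1119/170, 31/85, 666/85)ᵀ = (-5/2, -5, -2)ᵀ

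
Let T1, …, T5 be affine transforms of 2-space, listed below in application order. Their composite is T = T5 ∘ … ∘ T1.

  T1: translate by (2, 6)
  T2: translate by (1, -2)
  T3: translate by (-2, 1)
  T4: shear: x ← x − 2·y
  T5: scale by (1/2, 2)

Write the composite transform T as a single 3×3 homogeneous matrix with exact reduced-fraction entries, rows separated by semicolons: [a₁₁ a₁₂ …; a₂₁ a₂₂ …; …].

T1 = [1 0 2; 0 1 6; 0 0 1]
T2·T1 = [1 0 3; 0 1 4; 0 0 1]
T3·…·T1 = [1 0 1; 0 1 5; 0 0 1]
T4·…·T1 = [1 -2 -9; 0 1 5; 0 0 1]
T5·…·T1 = [1/2 -1 -9/2; 0 2 10; 0 0 1]

T = [1/2 -1 -9/2; 0 2 10; 0 0 1]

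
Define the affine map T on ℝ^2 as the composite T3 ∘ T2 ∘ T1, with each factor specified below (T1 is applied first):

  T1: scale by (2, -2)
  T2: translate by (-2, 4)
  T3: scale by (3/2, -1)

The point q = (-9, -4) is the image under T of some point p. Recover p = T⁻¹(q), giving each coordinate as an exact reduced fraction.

T1 = [2 0 0; 0 -2 0; 0 0 1]
T2·T1 = [2 0 -2; 0 -2 4; 0 0 1]
T3·…·T1 = [3 0 -3; 0 2 -4; 0 0 1]
det M = 6; M⁻¹ = [1/3 0 1; 0 1/2 2; 0 0 1]
M⁻¹ · (-9, -4)ᵀ = (-2, 0)ᵀ

p = (-2, 0)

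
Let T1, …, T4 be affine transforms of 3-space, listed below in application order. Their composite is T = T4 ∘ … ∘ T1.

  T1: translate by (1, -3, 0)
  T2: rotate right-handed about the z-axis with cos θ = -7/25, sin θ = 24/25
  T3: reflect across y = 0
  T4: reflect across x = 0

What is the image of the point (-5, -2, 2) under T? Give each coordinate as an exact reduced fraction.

T1 translate by (1, -3, 0): (-5, -2, 2) → (-4, -5, 2)
T2 rotate right-handed about the z-axis with cos θ = -7/25, sin θ = 24/25: (-4, -5, 2) → (148/25, -61/25, 2)
T3 reflect across y = 0: (148/25, -61/25, 2) → (148/25, 61/25, 2)
T4 reflect across x = 0: (148/25, 61/25, 2) → (-148/25, 61/25, 2)

T(p) = (-148/25, 61/25, 2)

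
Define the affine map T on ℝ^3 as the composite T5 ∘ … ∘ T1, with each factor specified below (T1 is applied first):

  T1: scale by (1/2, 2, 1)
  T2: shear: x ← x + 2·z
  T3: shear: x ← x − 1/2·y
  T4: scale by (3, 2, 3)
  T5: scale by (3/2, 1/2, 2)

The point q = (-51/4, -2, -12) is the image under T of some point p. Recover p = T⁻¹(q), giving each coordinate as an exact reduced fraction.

T1 = [1/2 0 0 0; 0 2 0 0; 0 0 1 0; 0 0 0 1]
T2·T1 = [1/2 0 2 0; 0 2 0 0; 0 0 1 0; 0 0 0 1]
T3·…·T1 = [1/2 -1 2 0; 0 2 0 0; 0 0 1 0; 0 0 0 1]
T4·…·T1 = [3/2 -3 6 0; 0 4 0 0; 0 0 3 0; 0 0 0 1]
T5·…·T1 = [9/4 -9/2 9 0; 0 2 0 0; 0 0 6 0; 0 0 0 1]
det M = 27; M⁻¹ = [4/9 1 -2/3 0; 0 1/2 0 0; 0 0 1/6 0; 0 0 0 1]
M⁻¹ · (-51/4, -2, -12)ᵀ = (1/3, -1, -2)ᵀ

p = (1/3, -1, -2)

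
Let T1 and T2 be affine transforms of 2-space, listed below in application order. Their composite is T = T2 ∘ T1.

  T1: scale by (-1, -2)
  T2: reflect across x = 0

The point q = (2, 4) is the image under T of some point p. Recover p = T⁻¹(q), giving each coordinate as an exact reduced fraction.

T1 = [-1 0 0; 0 -2 0; 0 0 1]
T2·T1 = [1 0 0; 0 -2 0; 0 0 1]
det M = -2; M⁻¹ = [1 0 0; 0 -1/2 0; 0 0 1]
M⁻¹ · (2, 4)ᵀ = (2, -2)ᵀ

p = (2, -2)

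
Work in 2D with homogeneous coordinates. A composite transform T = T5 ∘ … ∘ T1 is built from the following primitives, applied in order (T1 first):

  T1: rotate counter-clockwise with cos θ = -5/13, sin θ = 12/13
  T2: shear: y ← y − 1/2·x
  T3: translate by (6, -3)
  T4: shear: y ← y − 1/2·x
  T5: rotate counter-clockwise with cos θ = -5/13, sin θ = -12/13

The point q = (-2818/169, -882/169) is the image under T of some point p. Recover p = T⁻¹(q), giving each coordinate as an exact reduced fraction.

p = (-4, -4)

T1 = [-5/13 -12/13 0; 12/13 -5/13 0; 0 0 1]
T2·T1 = [-5/13 -12/13 0; 29/26 1/13 0; 0 0 1]
T3·…·T1 = [-5/13 -12/13 6; 29/26 1/13 -3; 0 0 1]
T4·…·T1 = [-5/13 -12/13 6; 17/13 7/13 -6; 0 0 1]
T5·…·T1 = [229/169 144/169 -102/13; -25/169 109/169 -42/13; 0 0 1]
det M = 1; M⁻¹ = [109/169 -144/169 30/13; 25/169 229/169 72/13; 0 0 1]
M⁻¹ · (-2818/169, -882/169)ᵀ = (-4, -4)ᵀ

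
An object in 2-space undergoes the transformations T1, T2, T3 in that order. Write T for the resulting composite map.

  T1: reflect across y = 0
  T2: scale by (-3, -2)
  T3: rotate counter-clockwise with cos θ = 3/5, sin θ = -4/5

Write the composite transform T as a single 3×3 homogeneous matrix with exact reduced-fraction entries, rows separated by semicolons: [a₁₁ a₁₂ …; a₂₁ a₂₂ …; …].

T = [-9/5 8/5 0; 12/5 6/5 0; 0 0 1]

T1 = [1 0 0; 0 -1 0; 0 0 1]
T2·T1 = [-3 0 0; 0 2 0; 0 0 1]
T3·…·T1 = [-9/5 8/5 0; 12/5 6/5 0; 0 0 1]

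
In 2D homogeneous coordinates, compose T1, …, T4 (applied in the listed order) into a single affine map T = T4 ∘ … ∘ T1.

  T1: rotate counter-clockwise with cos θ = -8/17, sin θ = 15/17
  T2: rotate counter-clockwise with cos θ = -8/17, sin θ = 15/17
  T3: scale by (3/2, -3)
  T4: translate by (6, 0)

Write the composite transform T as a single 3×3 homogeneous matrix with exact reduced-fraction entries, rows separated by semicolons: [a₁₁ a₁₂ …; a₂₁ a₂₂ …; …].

T1 = [-8/17 -15/17 0; 15/17 -8/17 0; 0 0 1]
T2·T1 = [-161/289 240/289 0; -240/289 -161/289 0; 0 0 1]
T3·…·T1 = [-483/578 360/289 0; 720/289 483/289 0; 0 0 1]
T4·…·T1 = [-483/578 360/289 6; 720/289 483/289 0; 0 0 1]

T = [-483/578 360/289 6; 720/289 483/289 0; 0 0 1]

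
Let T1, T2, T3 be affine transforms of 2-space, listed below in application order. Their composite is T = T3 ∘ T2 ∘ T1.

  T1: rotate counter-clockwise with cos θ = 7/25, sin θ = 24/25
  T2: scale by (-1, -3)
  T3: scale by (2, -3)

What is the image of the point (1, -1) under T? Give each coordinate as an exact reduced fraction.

T1 rotate counter-clockwise with cos θ = 7/25, sin θ = 24/25: (1, -1) → (31/25, 17/25)
T2 scale by (-1, -3): (31/25, 17/25) → (-31/25, -51/25)
T3 scale by (2, -3): (-31/25, -51/25) → (-62/25, 153/25)

T(p) = (-62/25, 153/25)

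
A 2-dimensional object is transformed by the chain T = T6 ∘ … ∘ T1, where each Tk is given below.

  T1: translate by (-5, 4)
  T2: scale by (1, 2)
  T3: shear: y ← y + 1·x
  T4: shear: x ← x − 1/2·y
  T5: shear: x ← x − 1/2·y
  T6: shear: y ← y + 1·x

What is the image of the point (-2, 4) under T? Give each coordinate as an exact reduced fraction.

T1 translate by (-5, 4): (-2, 4) → (-7, 8)
T2 scale by (1, 2): (-7, 8) → (-7, 16)
T3 shear: y ← y + 1·x: (-7, 16) → (-7, 9)
T4 shear: x ← x − 1/2·y: (-7, 9) → (-23/2, 9)
T5 shear: x ← x − 1/2·y: (-23/2, 9) → (-16, 9)
T6 shear: y ← y + 1·x: (-16, 9) → (-16, -7)

T(p) = (-16, -7)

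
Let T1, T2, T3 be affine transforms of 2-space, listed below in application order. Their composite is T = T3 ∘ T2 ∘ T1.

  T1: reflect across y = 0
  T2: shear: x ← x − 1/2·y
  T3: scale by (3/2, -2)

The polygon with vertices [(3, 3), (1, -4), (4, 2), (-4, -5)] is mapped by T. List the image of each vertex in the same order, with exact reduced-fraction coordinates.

T1 reflect across y = 0: (3, 3) → (3, -3); (1, -4) → (1, 4); (4, 2) → (4, -2); (-4, -5) → (-4, 5)
T2 shear: x ← x − 1/2·y: (3, -3) → (9/2, -3); (1, 4) → (-1, 4); (4, -2) → (5, -2); (-4, 5) → (-13/2, 5)
T3 scale by (3/2, -2): (9/2, -3) → (27/4, 6); (-1, 4) → (-3/2, -8); (5, -2) → (15/2, 4); (-13/2, 5) → (-39/4, -10)

image vertices: (27/4, 6), (-3/2, -8), (15/2, 4), (-39/4, -10)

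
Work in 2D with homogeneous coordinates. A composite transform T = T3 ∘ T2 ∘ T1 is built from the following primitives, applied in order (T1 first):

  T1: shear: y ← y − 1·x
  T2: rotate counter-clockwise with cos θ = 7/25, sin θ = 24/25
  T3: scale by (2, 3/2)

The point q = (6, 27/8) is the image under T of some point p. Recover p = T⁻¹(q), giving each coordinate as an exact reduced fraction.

T1 = [1 0 0; -1 1 0; 0 0 1]
T2·T1 = [31/25 -24/25 0; 17/25 7/25 0; 0 0 1]
T3·…·T1 = [62/25 -48/25 0; 51/50 21/50 0; 0 0 1]
det M = 3; M⁻¹ = [7/50 16/25 0; -17/50 62/75 0; 0 0 1]
M⁻¹ · (6, 27/8)ᵀ = (3, 3/4)ᵀ

p = (3, 3/4)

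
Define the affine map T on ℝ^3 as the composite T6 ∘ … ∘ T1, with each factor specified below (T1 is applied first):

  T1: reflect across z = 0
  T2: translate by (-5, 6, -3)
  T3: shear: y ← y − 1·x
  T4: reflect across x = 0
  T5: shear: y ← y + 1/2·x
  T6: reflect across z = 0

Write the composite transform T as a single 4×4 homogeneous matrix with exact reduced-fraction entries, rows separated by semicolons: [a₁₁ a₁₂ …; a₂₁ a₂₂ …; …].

T = [-1 0 0 5; -3/2 1 0 27/2; 0 0 1 3; 0 0 0 1]

T1 = [1 0 0 0; 0 1 0 0; 0 0 -1 0; 0 0 0 1]
T2·T1 = [1 0 0 -5; 0 1 0 6; 0 0 -1 -3; 0 0 0 1]
T3·…·T1 = [1 0 0 -5; -1 1 0 11; 0 0 -1 -3; 0 0 0 1]
T4·…·T1 = [-1 0 0 5; -1 1 0 11; 0 0 -1 -3; 0 0 0 1]
T5·…·T1 = [-1 0 0 5; -3/2 1 0 27/2; 0 0 -1 -3; 0 0 0 1]
T6·…·T1 = [-1 0 0 5; -3/2 1 0 27/2; 0 0 1 3; 0 0 0 1]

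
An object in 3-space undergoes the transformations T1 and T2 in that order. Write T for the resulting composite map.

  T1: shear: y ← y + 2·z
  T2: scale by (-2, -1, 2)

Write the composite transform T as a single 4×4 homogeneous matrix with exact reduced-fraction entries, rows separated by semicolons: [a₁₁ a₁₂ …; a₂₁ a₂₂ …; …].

T1 = [1 0 0 0; 0 1 2 0; 0 0 1 0; 0 0 0 1]
T2·T1 = [-2 0 0 0; 0 -1 -2 0; 0 0 2 0; 0 0 0 1]

T = [-2 0 0 0; 0 -1 -2 0; 0 0 2 0; 0 0 0 1]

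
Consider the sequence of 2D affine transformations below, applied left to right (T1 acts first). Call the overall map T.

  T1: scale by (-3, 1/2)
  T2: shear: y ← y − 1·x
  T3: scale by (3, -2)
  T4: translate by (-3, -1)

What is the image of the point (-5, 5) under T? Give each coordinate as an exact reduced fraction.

T(p) = (42, 24)

T1 scale by (-3, 1/2): (-5, 5) → (15, 5/2)
T2 shear: y ← y − 1·x: (15, 5/2) → (15, -25/2)
T3 scale by (3, -2): (15, -25/2) → (45, 25)
T4 translate by (-3, -1): (45, 25) → (42, 24)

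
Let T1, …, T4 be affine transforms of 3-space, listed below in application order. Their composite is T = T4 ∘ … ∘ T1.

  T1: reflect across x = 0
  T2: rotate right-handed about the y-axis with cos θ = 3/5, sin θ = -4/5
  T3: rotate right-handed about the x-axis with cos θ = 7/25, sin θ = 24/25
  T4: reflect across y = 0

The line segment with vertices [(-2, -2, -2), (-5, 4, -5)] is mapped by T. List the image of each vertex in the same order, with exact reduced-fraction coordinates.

T1 reflect across x = 0: (-2, -2, -2) → (2, -2, -2); (-5, 4, -5) → (5, 4, -5)
T2 rotate right-handed about the y-axis with cos θ = 3/5, sin θ = -4/5: (2, -2, -2) → (14/5, -2, 2/5); (5, 4, -5) → (7, 4, 1)
T3 rotate right-handed about the x-axis with cos θ = 7/25, sin θ = 24/25: (14/5, -2, 2/5) → (14/5, -118/125, -226/125); (7, 4, 1) → (7, 4/25, 103/25)
T4 reflect across y = 0: (14/5, -118/125, -226/125) → (14/5, 118/125, -226/125); (7, 4/25, 103/25) → (7, -4/25, 103/25)

image vertices: (14/5, 118/125, -226/125), (7, -4/25, 103/25)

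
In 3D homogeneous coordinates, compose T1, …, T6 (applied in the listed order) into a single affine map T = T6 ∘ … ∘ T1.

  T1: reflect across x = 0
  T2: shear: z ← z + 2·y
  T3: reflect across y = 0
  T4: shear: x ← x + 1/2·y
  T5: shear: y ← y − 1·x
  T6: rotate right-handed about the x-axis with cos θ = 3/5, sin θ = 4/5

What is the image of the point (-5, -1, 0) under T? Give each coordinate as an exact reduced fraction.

T1 reflect across x = 0: (-5, -1, 0) → (5, -1, 0)
T2 shear: z ← z + 2·y: (5, -1, 0) → (5, -1, -2)
T3 reflect across y = 0: (5, -1, -2) → (5, 1, -2)
T4 shear: x ← x + 1/2·y: (5, 1, -2) → (11/2, 1, -2)
T5 shear: y ← y − 1·x: (11/2, 1, -2) → (11/2, -9/2, -2)
T6 rotate right-handed about the x-axis with cos θ = 3/5, sin θ = 4/5: (11/2, -9/2, -2) → (11/2, -11/10, -24/5)

T(p) = (11/2, -11/10, -24/5)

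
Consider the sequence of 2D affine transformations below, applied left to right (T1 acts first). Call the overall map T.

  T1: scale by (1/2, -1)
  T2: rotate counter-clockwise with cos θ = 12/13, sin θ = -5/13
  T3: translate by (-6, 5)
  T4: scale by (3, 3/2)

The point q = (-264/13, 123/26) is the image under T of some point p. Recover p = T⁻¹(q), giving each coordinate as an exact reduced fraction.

T1 = [1/2 0 0; 0 -1 0; 0 0 1]
T2·T1 = [6/13 -5/13 0; -5/26 -12/13 0; 0 0 1]
T3·…·T1 = [6/13 -5/13 -6; -5/26 -12/13 5; 0 0 1]
T4·…·T1 = [18/13 -15/13 -18; -15/52 -18/13 15/2; 0 0 1]
det M = -9/4; M⁻¹ = [8/13 -20/39 194/13; -5/39 -8/13 30/13; 0 0 1]
M⁻¹ · (-264/13, 123/26)ᵀ = (0, 2)ᵀ

p = (0, 2)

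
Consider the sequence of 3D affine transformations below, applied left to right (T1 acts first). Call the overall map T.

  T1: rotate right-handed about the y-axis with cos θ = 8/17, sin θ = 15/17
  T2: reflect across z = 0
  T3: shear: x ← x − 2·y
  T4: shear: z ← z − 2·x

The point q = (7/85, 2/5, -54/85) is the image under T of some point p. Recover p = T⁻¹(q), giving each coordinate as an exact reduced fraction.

T1 = [8/17 0 15/17 0; 0 1 0 0; -15/17 0 8/17 0; 0 0 0 1]
T2·T1 = [8/17 0 15/17 0; 0 1 0 0; 15/17 0 -8/17 0; 0 0 0 1]
T3·…·T1 = [8/17 -2 15/17 0; 0 1 0 0; 15/17 0 -8/17 0; 0 0 0 1]
T4·…·T1 = [8/17 -2 15/17 0; 0 1 0 0; -1/17 4 -38/17 0; 0 0 0 1]
det M = -1; M⁻¹ = [38/17 16/17 15/17 0; 0 1 0 0; -1/17 30/17 -8/17 0; 0 0 0 1]
M⁻¹ · (7/85, 2/5, -54/85)ᵀ = (0, 2/5, 1)ᵀ

p = (0, 2/5, 1)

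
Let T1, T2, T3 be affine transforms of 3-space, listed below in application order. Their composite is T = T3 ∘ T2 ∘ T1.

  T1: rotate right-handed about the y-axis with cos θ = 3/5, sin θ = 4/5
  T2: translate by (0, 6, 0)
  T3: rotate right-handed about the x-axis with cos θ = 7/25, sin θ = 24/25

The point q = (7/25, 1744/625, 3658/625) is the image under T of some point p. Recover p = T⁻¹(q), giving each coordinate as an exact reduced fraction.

p = (1, 2/5, -2/5)

T1 = [3/5 0 4/5 0; 0 1 0 0; -4/5 0 3/5 0; 0 0 0 1]
T2·T1 = [3/5 0 4/5 0; 0 1 0 6; -4/5 0 3/5 0; 0 0 0 1]
T3·…·T1 = [3/5 0 4/5 0; 96/125 7/25 -72/125 42/25; -28/125 24/25 21/125 144/25; 0 0 0 1]
det M = 1; M⁻¹ = [3/5 96/125 -28/125 0; 0 7/25 24/25 -6; 4/5 -72/125 21/125 0; 0 0 0 1]
M⁻¹ · (7/25, 1744/625, 3658/625)ᵀ = (1, 2/5, -2/5)ᵀ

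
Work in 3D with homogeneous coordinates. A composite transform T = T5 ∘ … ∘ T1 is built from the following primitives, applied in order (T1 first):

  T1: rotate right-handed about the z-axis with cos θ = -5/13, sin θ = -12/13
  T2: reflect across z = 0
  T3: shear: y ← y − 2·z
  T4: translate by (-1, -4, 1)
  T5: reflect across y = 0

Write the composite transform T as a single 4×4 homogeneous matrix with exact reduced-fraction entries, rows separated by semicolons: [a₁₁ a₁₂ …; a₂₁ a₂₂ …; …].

T1 = [-5/13 12/13 0 0; -12/13 -5/13 0 0; 0 0 1 0; 0 0 0 1]
T2·T1 = [-5/13 12/13 0 0; -12/13 -5/13 0 0; 0 0 -1 0; 0 0 0 1]
T3·…·T1 = [-5/13 12/13 0 0; -12/13 -5/13 2 0; 0 0 -1 0; 0 0 0 1]
T4·…·T1 = [-5/13 12/13 0 -1; -12/13 -5/13 2 -4; 0 0 -1 1; 0 0 0 1]
T5·…·T1 = [-5/13 12/13 0 -1; 12/13 5/13 -2 4; 0 0 -1 1; 0 0 0 1]

T = [-5/13 12/13 0 -1; 12/13 5/13 -2 4; 0 0 -1 1; 0 0 0 1]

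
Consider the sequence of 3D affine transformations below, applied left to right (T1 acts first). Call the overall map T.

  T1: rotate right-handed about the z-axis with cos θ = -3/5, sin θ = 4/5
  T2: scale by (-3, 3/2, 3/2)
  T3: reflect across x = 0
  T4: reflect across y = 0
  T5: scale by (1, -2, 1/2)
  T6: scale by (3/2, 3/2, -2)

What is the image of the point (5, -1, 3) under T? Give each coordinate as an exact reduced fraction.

T1 rotate right-handed about the z-axis with cos θ = -3/5, sin θ = 4/5: (5, -1, 3) → (-11/5, 23/5, 3)
T2 scale by (-3, 3/2, 3/2): (-11/5, 23/5, 3) → (33/5, 69/10, 9/2)
T3 reflect across x = 0: (33/5, 69/10, 9/2) → (-33/5, 69/10, 9/2)
T4 reflect across y = 0: (-33/5, 69/10, 9/2) → (-33/5, -69/10, 9/2)
T5 scale by (1, -2, 1/2): (-33/5, -69/10, 9/2) → (-33/5, 69/5, 9/4)
T6 scale by (3/2, 3/2, -2): (-33/5, 69/5, 9/4) → (-99/10, 207/10, -9/2)

T(p) = (-99/10, 207/10, -9/2)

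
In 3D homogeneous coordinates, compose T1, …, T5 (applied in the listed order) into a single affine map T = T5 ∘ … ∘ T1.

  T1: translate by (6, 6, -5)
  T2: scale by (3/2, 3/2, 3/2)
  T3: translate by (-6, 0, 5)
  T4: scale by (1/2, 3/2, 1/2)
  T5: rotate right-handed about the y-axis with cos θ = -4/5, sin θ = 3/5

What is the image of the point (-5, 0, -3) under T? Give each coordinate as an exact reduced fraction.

T(p) = (-3/10, 27/2, 83/20)

T1 translate by (6, 6, -5): (-5, 0, -3) → (1, 6, -8)
T2 scale by (3/2, 3/2, 3/2): (1, 6, -8) → (3/2, 9, -12)
T3 translate by (-6, 0, 5): (3/2, 9, -12) → (-9/2, 9, -7)
T4 scale by (1/2, 3/2, 1/2): (-9/2, 9, -7) → (-9/4, 27/2, -7/2)
T5 rotate right-handed about the y-axis with cos θ = -4/5, sin θ = 3/5: (-9/4, 27/2, -7/2) → (-3/10, 27/2, 83/20)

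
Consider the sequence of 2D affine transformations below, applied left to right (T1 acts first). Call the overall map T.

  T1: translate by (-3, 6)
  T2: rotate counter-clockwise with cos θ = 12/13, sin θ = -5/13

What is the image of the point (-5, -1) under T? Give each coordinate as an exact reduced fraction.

T1 translate by (-3, 6): (-5, -1) → (-8, 5)
T2 rotate counter-clockwise with cos θ = 12/13, sin θ = -5/13: (-8, 5) → (-71/13, 100/13)

T(p) = (-71/13, 100/13)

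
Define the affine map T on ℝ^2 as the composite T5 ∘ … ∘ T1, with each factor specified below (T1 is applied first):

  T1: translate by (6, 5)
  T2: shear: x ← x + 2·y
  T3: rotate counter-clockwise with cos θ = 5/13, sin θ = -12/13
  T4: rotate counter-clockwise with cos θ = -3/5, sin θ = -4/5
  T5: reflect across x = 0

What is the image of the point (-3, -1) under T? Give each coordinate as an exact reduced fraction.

T(p) = (757/65, -76/65)

T1 translate by (6, 5): (-3, -1) → (3, 4)
T2 shear: x ← x + 2·y: (3, 4) → (11, 4)
T3 rotate counter-clockwise with cos θ = 5/13, sin θ = -12/13: (11, 4) → (103/13, -112/13)
T4 rotate counter-clockwise with cos θ = -3/5, sin θ = -4/5: (103/13, -112/13) → (-757/65, -76/65)
T5 reflect across x = 0: (-757/65, -76/65) → (757/65, -76/65)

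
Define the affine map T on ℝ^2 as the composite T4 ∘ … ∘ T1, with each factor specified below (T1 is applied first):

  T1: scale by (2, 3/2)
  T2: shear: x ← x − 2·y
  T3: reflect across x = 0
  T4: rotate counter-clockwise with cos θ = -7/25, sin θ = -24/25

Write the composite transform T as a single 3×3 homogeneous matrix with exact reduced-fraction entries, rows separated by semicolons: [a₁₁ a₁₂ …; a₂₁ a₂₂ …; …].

T1 = [2 0 0; 0 3/2 0; 0 0 1]
T2·T1 = [2 -3 0; 0 3/2 0; 0 0 1]
T3·…·T1 = [-2 3 0; 0 3/2 0; 0 0 1]
T4·…·T1 = [14/25 3/5 0; 48/25 -33/10 0; 0 0 1]

T = [14/25 3/5 0; 48/25 -33/10 0; 0 0 1]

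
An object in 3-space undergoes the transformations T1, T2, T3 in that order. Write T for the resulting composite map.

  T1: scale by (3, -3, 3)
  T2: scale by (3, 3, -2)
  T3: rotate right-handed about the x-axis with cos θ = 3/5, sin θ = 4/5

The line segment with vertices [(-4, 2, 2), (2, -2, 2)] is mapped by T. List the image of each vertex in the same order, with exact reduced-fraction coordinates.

image vertices: (-36, -6/5, -108/5), (18, 102/5, 36/5)

T1 scale by (3, -3, 3): (-4, 2, 2) → (-12, -6, 6); (2, -2, 2) → (6, 6, 6)
T2 scale by (3, 3, -2): (-12, -6, 6) → (-36, -18, -12); (6, 6, 6) → (18, 18, -12)
T3 rotate right-handed about the x-axis with cos θ = 3/5, sin θ = 4/5: (-36, -18, -12) → (-36, -6/5, -108/5); (18, 18, -12) → (18, 102/5, 36/5)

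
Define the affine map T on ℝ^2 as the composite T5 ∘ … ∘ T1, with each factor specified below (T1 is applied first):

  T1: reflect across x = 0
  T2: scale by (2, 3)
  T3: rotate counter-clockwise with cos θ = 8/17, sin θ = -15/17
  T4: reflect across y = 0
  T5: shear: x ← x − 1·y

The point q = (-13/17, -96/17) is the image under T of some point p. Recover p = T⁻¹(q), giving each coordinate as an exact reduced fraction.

T1 = [-1 0 0; 0 1 0; 0 0 1]
T2·T1 = [-2 0 0; 0 3 0; 0 0 1]
T3·…·T1 = [-16/17 45/17 0; 30/17 24/17 0; 0 0 1]
T4·…·T1 = [-16/17 45/17 0; -30/17 -24/17 0; 0 0 1]
T5·…·T1 = [14/17 69/17 0; -30/17 -24/17 0; 0 0 1]
det M = 6; M⁻¹ = [-4/17 -23/34 0; 5/17 7/51 0; 0 0 1]
M⁻¹ · (-13/17, -96/17)ᵀ = (4, -1)ᵀ

p = (4, -1)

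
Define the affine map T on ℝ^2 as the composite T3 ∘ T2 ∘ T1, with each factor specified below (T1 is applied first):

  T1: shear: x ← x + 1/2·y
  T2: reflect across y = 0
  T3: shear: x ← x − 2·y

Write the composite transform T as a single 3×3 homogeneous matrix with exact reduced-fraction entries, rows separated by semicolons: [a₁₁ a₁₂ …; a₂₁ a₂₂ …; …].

T = [1 5/2 0; 0 -1 0; 0 0 1]

T1 = [1 1/2 0; 0 1 0; 0 0 1]
T2·T1 = [1 1/2 0; 0 -1 0; 0 0 1]
T3·…·T1 = [1 5/2 0; 0 -1 0; 0 0 1]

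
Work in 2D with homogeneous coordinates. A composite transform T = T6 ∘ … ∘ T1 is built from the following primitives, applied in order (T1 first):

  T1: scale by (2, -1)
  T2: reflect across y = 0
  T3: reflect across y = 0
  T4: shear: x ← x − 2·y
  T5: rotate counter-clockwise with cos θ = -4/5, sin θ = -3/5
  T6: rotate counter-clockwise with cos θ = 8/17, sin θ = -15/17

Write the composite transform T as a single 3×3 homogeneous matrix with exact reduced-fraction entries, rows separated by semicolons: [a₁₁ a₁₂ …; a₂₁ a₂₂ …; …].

T = [-154/85 -118/85 0; 72/85 149/85 0; 0 0 1]

T1 = [2 0 0; 0 -1 0; 0 0 1]
T2·T1 = [2 0 0; 0 1 0; 0 0 1]
T3·…·T1 = [2 0 0; 0 -1 0; 0 0 1]
T4·…·T1 = [2 2 0; 0 -1 0; 0 0 1]
T5·…·T1 = [-8/5 -11/5 0; -6/5 -2/5 0; 0 0 1]
T6·…·T1 = [-154/85 -118/85 0; 72/85 149/85 0; 0 0 1]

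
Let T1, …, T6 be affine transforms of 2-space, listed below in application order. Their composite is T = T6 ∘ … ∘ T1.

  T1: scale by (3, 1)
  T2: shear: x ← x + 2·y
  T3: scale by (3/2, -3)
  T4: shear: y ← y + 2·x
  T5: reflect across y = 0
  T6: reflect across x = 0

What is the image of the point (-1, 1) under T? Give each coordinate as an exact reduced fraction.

T(p) = (3/2, 6)

T1 scale by (3, 1): (-1, 1) → (-3, 1)
T2 shear: x ← x + 2·y: (-3, 1) → (-1, 1)
T3 scale by (3/2, -3): (-1, 1) → (-3/2, -3)
T4 shear: y ← y + 2·x: (-3/2, -3) → (-3/2, -6)
T5 reflect across y = 0: (-3/2, -6) → (-3/2, 6)
T6 reflect across x = 0: (-3/2, 6) → (3/2, 6)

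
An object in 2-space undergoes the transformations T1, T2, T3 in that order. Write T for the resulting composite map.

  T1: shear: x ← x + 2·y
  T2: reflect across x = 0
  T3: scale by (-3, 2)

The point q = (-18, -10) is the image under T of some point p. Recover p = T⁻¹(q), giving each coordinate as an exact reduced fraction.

T1 = [1 2 0; 0 1 0; 0 0 1]
T2·T1 = [-1 -2 0; 0 1 0; 0 0 1]
T3·…·T1 = [3 6 0; 0 2 0; 0 0 1]
det M = 6; M⁻¹ = [1/3 -1 0; 0 1/2 0; 0 0 1]
M⁻¹ · (-18, -10)ᵀ = (4, -5)ᵀ

p = (4, -5)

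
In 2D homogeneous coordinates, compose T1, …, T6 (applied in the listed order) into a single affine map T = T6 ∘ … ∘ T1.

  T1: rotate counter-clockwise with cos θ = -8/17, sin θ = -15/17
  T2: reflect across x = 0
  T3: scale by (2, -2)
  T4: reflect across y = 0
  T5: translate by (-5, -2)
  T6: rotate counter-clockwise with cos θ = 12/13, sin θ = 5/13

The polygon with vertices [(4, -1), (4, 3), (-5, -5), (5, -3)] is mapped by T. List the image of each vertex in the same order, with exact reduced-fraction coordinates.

T1 rotate counter-clockwise with cos θ = -8/17, sin θ = -15/17: (4, -1) → (-47/17, -52/17); (4, 3) → (13/17, -84/17); (-5, -5) → (-35/17, 115/17); (5, -3) → (-5, -3)
T2 reflect across x = 0: (-47/17, -52/17) → (47/17, -52/17); (13/17, -84/17) → (-13/17, -84/17); (-35/17, 115/17) → (35/17, 115/17); (-5, -3) → (5, -3)
T3 scale by (2, -2): (47/17, -52/17) → (94/17, 104/17); (-13/17, -84/17) → (-26/17, 168/17); (35/17, 115/17) → (70/17, -230/17); (5, -3) → (10, 6)
T4 reflect across y = 0: (94/17, 104/17) → (94/17, -104/17); (-26/17, 168/17) → (-26/17, -168/17); (70/17, -230/17) → (70/17, 230/17); (10, 6) → (10, -6)
T5 translate by (-5, -2): (94/17, -104/17) → (9/17, -138/17); (-26/17, -168/17) → (-111/17, -202/17); (70/17, 230/17) → (-15/17, 196/17); (10, -6) → (5, -8)
T6 rotate counter-clockwise with cos θ = 12/13, sin θ = 5/13: (9/17, -138/17) → (798/221, -1611/221); (-111/17, -202/17) → (-322/221, -2979/221); (-15/17, 196/17) → (-1160/221, 2277/221); (5, -8) → (100/13, -71/13)

image vertices: (798/221, -1611/221), (-322/221, -2979/221), (-1160/221, 2277/221), (100/13, -71/13)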